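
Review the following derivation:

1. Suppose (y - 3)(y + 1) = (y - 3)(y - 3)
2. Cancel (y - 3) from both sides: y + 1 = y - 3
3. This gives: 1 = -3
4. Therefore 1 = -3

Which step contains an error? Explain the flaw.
Step 2: Cancel (y - 3) from both sides: y + 1 = y - 3

Step 2 cancels (y - 3) from both sides. This is only valid if (y - 3) ≠ 0, i.e., y ≠ 3. When y = 3, both sides equal zero regardless of the other factors. The correct approach requires considering y = 3 as a separate case.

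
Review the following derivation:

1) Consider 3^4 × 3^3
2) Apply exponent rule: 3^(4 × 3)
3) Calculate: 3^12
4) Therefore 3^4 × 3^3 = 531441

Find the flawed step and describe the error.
Step 2: Apply exponent rule: 3^(4 × 3)

Step 2 incorrectly states that a^b × a^c = a^(b×c). The correct rule is a^b × a^c = a^(b+c). The actual value is 3^4 × 3^3 = 3^7 = 2187, not 3^12 = 531441.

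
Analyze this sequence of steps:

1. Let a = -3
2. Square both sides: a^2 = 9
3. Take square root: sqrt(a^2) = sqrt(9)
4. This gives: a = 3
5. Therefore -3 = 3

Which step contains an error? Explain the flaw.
Step 4: This gives: a = 3

Step 4 incorrectly states that sqrt(a^2) = a. The correct identity is sqrt(a^2) = |a|. Since a = -3 < 0, we have sqrt(a^2) = |-3| = 3, not a = -3.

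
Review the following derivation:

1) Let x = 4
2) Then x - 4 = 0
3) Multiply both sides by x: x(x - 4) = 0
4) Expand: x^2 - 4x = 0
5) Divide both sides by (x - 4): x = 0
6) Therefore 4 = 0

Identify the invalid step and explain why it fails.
Step 5: Divide both sides by (x - 4): x = 0

Step 5 divides both sides by (x - 4). However, since x = 4, we have (x - 4) = 0. Division by zero is undefined, making this step invalid.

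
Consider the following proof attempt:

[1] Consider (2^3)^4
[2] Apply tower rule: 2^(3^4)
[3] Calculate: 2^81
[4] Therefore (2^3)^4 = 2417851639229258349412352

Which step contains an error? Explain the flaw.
Step 2: Apply tower rule: 2^(3^4)

Step 2 incorrectly states that (a^b)^c = a^(b^c). The correct rule is (a^b)^c = a^(b×c). The actual value is (2^3)^4 = 2^12 = 4096, not 2^81 = 2417851639229258349412352.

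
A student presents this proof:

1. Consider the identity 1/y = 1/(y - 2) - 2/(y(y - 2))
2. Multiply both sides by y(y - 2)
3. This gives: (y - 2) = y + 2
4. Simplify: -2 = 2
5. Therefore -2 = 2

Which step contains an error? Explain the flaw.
Step 3: This gives: (y - 2) = y + 2

Step 3 makes a sign error when clearing denominators. Multiplying -2/(y(y - 2)) by y(y - 2) gives -2, not +2. The correct result is (y - 2) = y - 2, which is trivially true, not (y - 2) = y + 2. (Step 1 is a valid identity: 1/(y - 2) - 2/(y(y - 2)) = (y - 2)/(y(y - 2)) = 1/y.)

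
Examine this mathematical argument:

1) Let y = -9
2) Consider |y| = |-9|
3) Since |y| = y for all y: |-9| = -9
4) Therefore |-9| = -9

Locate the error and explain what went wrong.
Step 3: Since |y| = y for all y: |-9| = -9

Step 3 incorrectly states that |y| = y for all y. The correct definition is |y| = y when y >= 0, and |y| = -y when y < 0. Since -9 < 0, we have |-9| = -(-9) = 9, not -9.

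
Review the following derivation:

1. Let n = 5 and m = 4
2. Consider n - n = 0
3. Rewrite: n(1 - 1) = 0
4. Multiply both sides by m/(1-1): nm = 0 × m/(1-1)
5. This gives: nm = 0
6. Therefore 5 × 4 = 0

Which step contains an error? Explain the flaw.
Step 4: Multiply both sides by m/(1-1): nm = 0 × m/(1-1)

Step 4 multiplies both sides by m/(1-1). However, 1-1 = 0, so this is multiplication by m/0, which is undefined. We cannot multiply by an undefined expression.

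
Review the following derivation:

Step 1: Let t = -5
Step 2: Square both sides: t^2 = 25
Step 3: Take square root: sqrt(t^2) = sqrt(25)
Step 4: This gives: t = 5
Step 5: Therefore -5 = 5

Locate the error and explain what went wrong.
Step 4: This gives: t = 5

Step 4 incorrectly states that sqrt(t^2) = t. The correct identity is sqrt(t^2) = |t|. Since t = -5 < 0, we have sqrt(t^2) = |-5| = 5, not t = -5.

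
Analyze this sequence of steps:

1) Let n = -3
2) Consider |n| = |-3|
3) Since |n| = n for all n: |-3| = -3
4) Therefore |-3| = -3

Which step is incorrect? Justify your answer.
Step 3: Since |n| = n for all n: |-3| = -3

Step 3 incorrectly states that |n| = n for all n. The correct definition is |n| = n when n >= 0, and |n| = -n when n < 0. Since -3 < 0, we have |-3| = -(-3) = 3, not -3.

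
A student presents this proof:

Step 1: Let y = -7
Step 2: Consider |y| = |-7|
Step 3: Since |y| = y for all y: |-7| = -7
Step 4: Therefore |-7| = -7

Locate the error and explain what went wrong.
Step 3: Since |y| = y for all y: |-7| = -7

Step 3 incorrectly states that |y| = y for all y. The correct definition is |y| = y when y >= 0, and |y| = -y when y < 0. Since -7 < 0, we have |-7| = -(-7) = 7, not -7.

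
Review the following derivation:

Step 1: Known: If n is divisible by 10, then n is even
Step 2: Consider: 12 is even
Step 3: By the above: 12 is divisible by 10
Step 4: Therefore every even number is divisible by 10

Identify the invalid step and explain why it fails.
Step 3: By the above: 12 is divisible by 10

Step 3 commits the fallacy of affirming the consequent. The known fact 'divisible by 10 → even' does NOT imply 'even → divisible by 10'. That would be the converse, which is false. For example, 12 is even but 12 ÷ 10 = 1.20, which is not an integer.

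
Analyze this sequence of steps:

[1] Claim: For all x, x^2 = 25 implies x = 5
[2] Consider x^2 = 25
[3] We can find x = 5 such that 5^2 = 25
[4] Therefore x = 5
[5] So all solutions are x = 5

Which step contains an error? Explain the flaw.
Step 4: Therefore x = 5

Step 4 incorrectly concludes that x = 5 is the only solution. The proof shows that x = 5 is A solution (existence), but does not show it is the ONLY solution (uniqueness). In fact, x = -5 is also a solution since (-5)^2 = 25. Finding one solution doesn't prove there are no others.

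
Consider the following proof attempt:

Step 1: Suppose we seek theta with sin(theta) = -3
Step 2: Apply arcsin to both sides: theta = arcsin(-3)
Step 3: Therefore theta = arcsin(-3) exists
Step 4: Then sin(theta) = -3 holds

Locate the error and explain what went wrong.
Step 2: Apply arcsin to both sides: theta = arcsin(-3)

Step 2 applies arcsin to -3. However, arcsin(x) is only defined for x in [-1, 1] because sin(theta) can only produce values in that range. Since |-3| > 1, arcsin(-3) is undefined. There is no angle whose sine equals -3.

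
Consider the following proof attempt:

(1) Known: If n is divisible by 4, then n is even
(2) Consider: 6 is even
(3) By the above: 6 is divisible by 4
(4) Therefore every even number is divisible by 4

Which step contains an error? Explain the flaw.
Step 3: By the above: 6 is divisible by 4

Step 3 commits the fallacy of affirming the consequent. The known fact 'divisible by 4 → even' does NOT imply 'even → divisible by 4'. That would be the converse, which is false. For example, 6 is even but 6 ÷ 4 = 1.50, which is not an integer.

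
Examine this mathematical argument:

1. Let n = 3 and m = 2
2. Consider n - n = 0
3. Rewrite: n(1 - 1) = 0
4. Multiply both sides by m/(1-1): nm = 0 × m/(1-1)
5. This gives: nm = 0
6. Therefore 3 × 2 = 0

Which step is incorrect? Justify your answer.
Step 4: Multiply both sides by m/(1-1): nm = 0 × m/(1-1)

Step 4 multiplies both sides by m/(1-1). However, 1-1 = 0, so this is multiplication by m/0, which is undefined. We cannot multiply by an undefined expression.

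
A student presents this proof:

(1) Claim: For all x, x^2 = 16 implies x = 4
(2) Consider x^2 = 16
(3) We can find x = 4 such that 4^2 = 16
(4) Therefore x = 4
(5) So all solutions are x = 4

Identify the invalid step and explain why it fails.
Step 4: Therefore x = 4

Step 4 incorrectly concludes that x = 4 is the only solution. The proof shows that x = 4 is A solution (existence), but does not show it is the ONLY solution (uniqueness). In fact, x = -4 is also a solution since (-4)^2 = 16. Finding one solution doesn't prove there are no others.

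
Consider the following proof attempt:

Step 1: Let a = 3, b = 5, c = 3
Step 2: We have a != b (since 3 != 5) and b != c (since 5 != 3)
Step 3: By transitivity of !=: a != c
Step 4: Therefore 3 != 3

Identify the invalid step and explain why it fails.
Step 3: By transitivity of !=: a != c

Step 3 incorrectly applies transitivity to the '!=' relation. Transitivity states: if a R b and b R c, then a R c. However, '!=' is not transitive. Counterexample: 3 != 5 and 5 != 3, but 3 = 3 (both equal 3). Transitivity holds for relations like <, <=, =, but not for !=.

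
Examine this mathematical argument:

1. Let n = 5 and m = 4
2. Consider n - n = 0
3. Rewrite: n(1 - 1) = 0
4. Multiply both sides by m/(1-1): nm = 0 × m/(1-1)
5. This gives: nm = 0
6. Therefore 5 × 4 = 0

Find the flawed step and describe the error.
Step 4: Multiply both sides by m/(1-1): nm = 0 × m/(1-1)

Step 4 multiplies both sides by m/(1-1). However, 1-1 = 0, so this is multiplication by m/0, which is undefined. We cannot multiply by an undefined expression.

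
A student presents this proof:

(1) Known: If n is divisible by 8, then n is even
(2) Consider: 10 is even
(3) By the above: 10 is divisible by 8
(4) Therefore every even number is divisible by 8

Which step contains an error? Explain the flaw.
Step 3: By the above: 10 is divisible by 8

Step 3 commits the fallacy of affirming the consequent. The known fact 'divisible by 8 → even' does NOT imply 'even → divisible by 8'. That would be the converse, which is false. For example, 10 is even but 10 ÷ 8 = 1.25, which is not an integer.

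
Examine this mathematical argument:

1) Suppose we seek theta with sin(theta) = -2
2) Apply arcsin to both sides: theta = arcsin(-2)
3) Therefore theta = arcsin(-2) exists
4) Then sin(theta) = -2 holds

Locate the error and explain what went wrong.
Step 2: Apply arcsin to both sides: theta = arcsin(-2)

Step 2 applies arcsin to -2. However, arcsin(x) is only defined for x in [-1, 1] because sin(theta) can only produce values in that range. Since |-2| > 1, arcsin(-2) is undefined. There is no angle whose sine equals -2.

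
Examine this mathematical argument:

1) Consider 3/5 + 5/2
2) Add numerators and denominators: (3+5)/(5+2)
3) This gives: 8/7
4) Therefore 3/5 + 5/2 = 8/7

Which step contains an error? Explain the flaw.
Step 2: Add numerators and denominators: (3+5)/(5+2)

Step 2 incorrectly adds fractions by separately adding numerators and denominators. This is wrong. The correct method requires a common denominator: 3/5 + 5/2 = (3×2 + 5×5)/(5×2) = 31/10 = 31/10. The method used gives 8/7, which is different.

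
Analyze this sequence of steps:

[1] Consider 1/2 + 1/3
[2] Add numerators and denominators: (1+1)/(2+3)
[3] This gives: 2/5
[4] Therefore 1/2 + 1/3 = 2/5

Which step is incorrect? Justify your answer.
Step 2: Add numerators and denominators: (1+1)/(2+3)

Step 2 incorrectly adds fractions by separately adding numerators and denominators. This is wrong. The correct method requires a common denominator: 1/2 + 1/3 = (1×3 + 1×2)/(2×3) = 5/6 = 5/6. The method used gives 2/5, which is different.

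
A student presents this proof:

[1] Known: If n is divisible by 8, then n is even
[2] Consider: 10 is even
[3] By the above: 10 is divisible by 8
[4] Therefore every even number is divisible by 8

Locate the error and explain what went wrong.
Step 3: By the above: 10 is divisible by 8

Step 3 commits the fallacy of affirming the consequent. The known fact 'divisible by 8 → even' does NOT imply 'even → divisible by 8'. That would be the converse, which is false. For example, 10 is even but 10 ÷ 8 = 1.25, which is not an integer.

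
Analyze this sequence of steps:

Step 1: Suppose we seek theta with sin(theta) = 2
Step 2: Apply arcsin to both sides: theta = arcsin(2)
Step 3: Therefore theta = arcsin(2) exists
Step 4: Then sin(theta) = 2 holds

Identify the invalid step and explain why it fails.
Step 2: Apply arcsin to both sides: theta = arcsin(2)

Step 2 applies arcsin to 2. However, arcsin(x) is only defined for x in [-1, 1] because sin(theta) can only produce values in that range. Since |2| > 1, arcsin(2) is undefined. There is no angle whose sine equals 2.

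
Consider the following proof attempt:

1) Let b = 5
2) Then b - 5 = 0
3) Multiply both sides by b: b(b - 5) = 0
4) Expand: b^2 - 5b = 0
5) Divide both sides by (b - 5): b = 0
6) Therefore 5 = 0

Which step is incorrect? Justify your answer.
Step 5: Divide both sides by (b - 5): b = 0

Step 5 divides both sides by (b - 5). However, since b = 5, we have (b - 5) = 0. Division by zero is undefined, making this step invalid.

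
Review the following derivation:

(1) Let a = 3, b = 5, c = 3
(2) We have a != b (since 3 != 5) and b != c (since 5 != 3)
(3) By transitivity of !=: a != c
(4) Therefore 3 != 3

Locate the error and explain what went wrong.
Step 3: By transitivity of !=: a != c

Step 3 incorrectly applies transitivity to the '!=' relation. Transitivity states: if a R b and b R c, then a R c. However, '!=' is not transitive. Counterexample: 3 != 5 and 5 != 3, but 3 = 3 (both equal 3). Transitivity holds for relations like <, <=, =, but not for !=.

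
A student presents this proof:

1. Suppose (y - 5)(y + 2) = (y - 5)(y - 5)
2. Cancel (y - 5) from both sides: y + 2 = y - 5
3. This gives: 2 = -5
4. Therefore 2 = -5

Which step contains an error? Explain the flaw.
Step 2: Cancel (y - 5) from both sides: y + 2 = y - 5

Step 2 cancels (y - 5) from both sides. This is only valid if (y - 5) ≠ 0, i.e., y ≠ 5. When y = 5, both sides equal zero regardless of the other factors. The correct approach requires considering y = 5 as a separate case.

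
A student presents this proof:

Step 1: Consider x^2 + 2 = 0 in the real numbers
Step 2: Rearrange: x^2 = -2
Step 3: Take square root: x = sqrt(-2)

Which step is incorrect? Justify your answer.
Step 3: Take square root: x = sqrt(-2)

Step 3 takes the square root of -2, which is negative. In the real number system, the square root of a negative number is undefined. The equation x^2 + 2 = 0 has no real solutions. Square roots of negative numbers only exist in the complex numbers.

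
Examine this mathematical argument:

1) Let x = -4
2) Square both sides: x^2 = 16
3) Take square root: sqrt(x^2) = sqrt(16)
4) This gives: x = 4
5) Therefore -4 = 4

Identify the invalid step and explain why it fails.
Step 4: This gives: x = 4

Step 4 incorrectly states that sqrt(x^2) = x. The correct identity is sqrt(x^2) = |x|. Since x = -4 < 0, we have sqrt(x^2) = |-4| = 4, not x = -4.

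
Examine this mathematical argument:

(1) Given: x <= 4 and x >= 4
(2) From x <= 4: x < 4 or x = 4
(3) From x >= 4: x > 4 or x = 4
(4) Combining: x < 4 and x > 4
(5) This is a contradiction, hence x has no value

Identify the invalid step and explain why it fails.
Step 4: Combining: x < 4 and x > 4

Step 4 incorrectly combines the conditions. From x <= 4 and x >= 4, the intersection is x = 4. The error treats the 'or' cases as 'and' requirements. The correct conclusion is that x = 4 is the unique solution, not that no solution exists.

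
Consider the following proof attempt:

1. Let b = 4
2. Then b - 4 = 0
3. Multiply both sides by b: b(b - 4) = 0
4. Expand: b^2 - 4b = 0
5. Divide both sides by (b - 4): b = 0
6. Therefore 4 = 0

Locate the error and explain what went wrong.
Step 5: Divide both sides by (b - 4): b = 0

Step 5 divides both sides by (b - 4). However, since b = 4, we have (b - 4) = 0. Division by zero is undefined, making this step invalid.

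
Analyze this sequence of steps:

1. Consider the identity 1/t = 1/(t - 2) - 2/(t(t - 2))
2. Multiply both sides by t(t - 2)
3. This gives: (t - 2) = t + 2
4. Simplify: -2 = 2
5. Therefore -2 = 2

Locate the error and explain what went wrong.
Step 3: This gives: (t - 2) = t + 2

Step 3 makes a sign error when clearing denominators. Multiplying -2/(t(t - 2)) by t(t - 2) gives -2, not +2. The correct result is (t - 2) = t - 2, which is trivially true, not (t - 2) = t + 2. (Step 1 is a valid identity: 1/(t - 2) - 2/(t(t - 2)) = (t - 2)/(t(t - 2)) = 1/t.)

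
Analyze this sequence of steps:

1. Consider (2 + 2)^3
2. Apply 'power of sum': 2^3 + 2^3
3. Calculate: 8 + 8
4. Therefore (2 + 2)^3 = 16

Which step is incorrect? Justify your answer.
Step 2: Apply 'power of sum': 2^3 + 2^3

Step 2 incorrectly applies a non-existent rule '(a+b)^n = a^n + b^n'. This is false in general. The correct expansion uses the binomial theorem. The actual value is (2 + 2)^3 = 4^3 = 64, not 16.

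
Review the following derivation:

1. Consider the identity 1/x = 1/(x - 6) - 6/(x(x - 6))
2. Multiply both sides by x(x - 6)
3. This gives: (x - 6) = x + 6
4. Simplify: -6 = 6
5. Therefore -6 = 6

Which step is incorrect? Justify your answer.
Step 3: This gives: (x - 6) = x + 6

Step 3 makes a sign error when clearing denominators. Multiplying -6/(x(x - 6)) by x(x - 6) gives -6, not +6. The correct result is (x - 6) = x - 6, which is trivially true, not (x - 6) = x + 6. (Step 1 is a valid identity: 1/(x - 6) - 6/(x(x - 6)) = (x - 6)/(x(x - 6)) = 1/x.)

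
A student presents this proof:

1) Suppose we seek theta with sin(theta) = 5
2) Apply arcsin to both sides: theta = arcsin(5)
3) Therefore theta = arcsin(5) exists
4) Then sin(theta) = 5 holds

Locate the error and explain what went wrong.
Step 2: Apply arcsin to both sides: theta = arcsin(5)

Step 2 applies arcsin to 5. However, arcsin(x) is only defined for x in [-1, 1] because sin(theta) can only produce values in that range. Since |5| > 1, arcsin(5) is undefined. There is no angle whose sine equals 5.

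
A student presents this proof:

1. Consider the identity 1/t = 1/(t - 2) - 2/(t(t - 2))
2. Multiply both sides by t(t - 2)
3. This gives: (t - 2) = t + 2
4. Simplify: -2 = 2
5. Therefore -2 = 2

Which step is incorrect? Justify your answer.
Step 3: This gives: (t - 2) = t + 2

Step 3 makes a sign error when clearing denominators. Multiplying -2/(t(t - 2)) by t(t - 2) gives -2, not +2. The correct result is (t - 2) = t - 2, which is trivially true, not (t - 2) = t + 2. (Step 1 is a valid identity: 1/(t - 2) - 2/(t(t - 2)) = (t - 2)/(t(t - 2)) = 1/t.)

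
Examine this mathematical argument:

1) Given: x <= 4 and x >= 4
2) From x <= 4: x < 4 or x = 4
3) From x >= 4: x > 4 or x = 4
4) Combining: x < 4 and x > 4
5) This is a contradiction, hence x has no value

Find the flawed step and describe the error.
Step 4: Combining: x < 4 and x > 4

Step 4 incorrectly combines the conditions. From x <= 4 and x >= 4, the intersection is x = 4. The error treats the 'or' cases as 'and' requirements. The correct conclusion is that x = 4 is the unique solution, not that no solution exists.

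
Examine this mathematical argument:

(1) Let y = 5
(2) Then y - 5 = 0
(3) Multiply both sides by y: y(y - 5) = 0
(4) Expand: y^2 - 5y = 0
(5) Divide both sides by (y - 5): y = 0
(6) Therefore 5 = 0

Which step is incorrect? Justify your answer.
Step 5: Divide both sides by (y - 5): y = 0

Step 5 divides both sides by (y - 5). However, since y = 5, we have (y - 5) = 0. Division by zero is undefined, making this step invalid.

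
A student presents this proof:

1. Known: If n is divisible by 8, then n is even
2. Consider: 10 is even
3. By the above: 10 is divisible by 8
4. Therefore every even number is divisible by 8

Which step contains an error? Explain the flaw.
Step 3: By the above: 10 is divisible by 8

Step 3 commits the fallacy of affirming the consequent. The known fact 'divisible by 8 → even' does NOT imply 'even → divisible by 8'. That would be the converse, which is false. For example, 10 is even but 10 ÷ 8 = 1.25, which is not an integer.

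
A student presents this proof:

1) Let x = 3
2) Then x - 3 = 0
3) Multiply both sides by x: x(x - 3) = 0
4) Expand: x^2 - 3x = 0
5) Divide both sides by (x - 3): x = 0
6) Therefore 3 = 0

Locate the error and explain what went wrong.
Step 5: Divide both sides by (x - 3): x = 0

Step 5 divides both sides by (x - 3). However, since x = 3, we have (x - 3) = 0. Division by zero is undefined, making this step invalid.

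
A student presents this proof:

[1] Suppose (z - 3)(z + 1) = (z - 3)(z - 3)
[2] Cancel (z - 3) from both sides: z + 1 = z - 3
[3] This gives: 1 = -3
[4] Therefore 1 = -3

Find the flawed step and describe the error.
Step 2: Cancel (z - 3) from both sides: z + 1 = z - 3

Step 2 cancels (z - 3) from both sides. This is only valid if (z - 3) ≠ 0, i.e., z ≠ 3. When z = 3, both sides equal zero regardless of the other factors. The correct approach requires considering z = 3 as a separate case.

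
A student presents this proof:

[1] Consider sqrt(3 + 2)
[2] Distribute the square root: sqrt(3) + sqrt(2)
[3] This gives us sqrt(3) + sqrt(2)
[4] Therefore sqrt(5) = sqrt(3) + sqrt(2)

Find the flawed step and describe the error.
Step 2: Distribute the square root: sqrt(3) + sqrt(2)

Step 2 incorrectly 'distributes' the square root over addition. The square root function does not distribute: sqrt(a + b) ≠ sqrt(a) + sqrt(b). In fact, sqrt(3 + 2) = sqrt(5) ≈ 2.2361, while sqrt(3) + sqrt(2) ≈ 3.1463.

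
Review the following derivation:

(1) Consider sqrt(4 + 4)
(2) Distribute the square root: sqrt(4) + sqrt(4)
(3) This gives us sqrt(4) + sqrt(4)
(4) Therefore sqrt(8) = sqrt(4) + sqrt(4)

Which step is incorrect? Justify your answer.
Step 2: Distribute the square root: sqrt(4) + sqrt(4)

Step 2 incorrectly 'distributes' the square root over addition. The square root function does not distribute: sqrt(a + b) ≠ sqrt(a) + sqrt(b). In fact, sqrt(4 + 4) = sqrt(8) ≈ 2.8284, while sqrt(4) + sqrt(4) ≈ 4.0000.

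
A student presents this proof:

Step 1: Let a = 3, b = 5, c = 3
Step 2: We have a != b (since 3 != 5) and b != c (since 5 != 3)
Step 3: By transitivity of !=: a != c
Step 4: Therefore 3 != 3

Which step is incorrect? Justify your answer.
Step 3: By transitivity of !=: a != c

Step 3 incorrectly applies transitivity to the '!=' relation. Transitivity states: if a R b and b R c, then a R c. However, '!=' is not transitive. Counterexample: 3 != 5 and 5 != 3, but 3 = 3 (both equal 3). Transitivity holds for relations like <, <=, =, but not for !=.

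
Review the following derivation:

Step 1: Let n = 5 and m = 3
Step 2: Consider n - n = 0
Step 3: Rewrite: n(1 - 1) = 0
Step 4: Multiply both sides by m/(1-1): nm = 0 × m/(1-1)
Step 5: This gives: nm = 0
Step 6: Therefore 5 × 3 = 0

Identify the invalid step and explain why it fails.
Step 4: Multiply both sides by m/(1-1): nm = 0 × m/(1-1)

Step 4 multiplies both sides by m/(1-1). However, 1-1 = 0, so this is multiplication by m/0, which is undefined. We cannot multiply by an undefined expression.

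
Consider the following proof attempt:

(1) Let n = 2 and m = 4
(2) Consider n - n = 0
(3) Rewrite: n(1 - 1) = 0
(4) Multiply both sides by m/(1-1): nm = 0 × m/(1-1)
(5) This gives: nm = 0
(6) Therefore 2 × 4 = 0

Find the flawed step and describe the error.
Step 4: Multiply both sides by m/(1-1): nm = 0 × m/(1-1)

Step 4 multiplies both sides by m/(1-1). However, 1-1 = 0, so this is multiplication by m/0, which is undefined. We cannot multiply by an undefined expression.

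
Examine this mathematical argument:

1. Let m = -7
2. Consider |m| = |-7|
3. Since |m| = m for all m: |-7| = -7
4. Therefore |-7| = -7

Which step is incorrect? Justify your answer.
Step 3: Since |m| = m for all m: |-7| = -7

Step 3 incorrectly states that |m| = m for all m. The correct definition is |m| = m when m >= 0, and |m| = -m when m < 0. Since -7 < 0, we have |-7| = -(-7) = 7, not -7.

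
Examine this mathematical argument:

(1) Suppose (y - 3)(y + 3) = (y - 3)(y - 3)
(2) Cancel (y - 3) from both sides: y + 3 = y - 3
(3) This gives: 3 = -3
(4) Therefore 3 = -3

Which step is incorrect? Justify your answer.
Step 2: Cancel (y - 3) from both sides: y + 3 = y - 3

Step 2 cancels (y - 3) from both sides. This is only valid if (y - 3) ≠ 0, i.e., y ≠ 3. When y = 3, both sides equal zero regardless of the other factors. The correct approach requires considering y = 3 as a separate case.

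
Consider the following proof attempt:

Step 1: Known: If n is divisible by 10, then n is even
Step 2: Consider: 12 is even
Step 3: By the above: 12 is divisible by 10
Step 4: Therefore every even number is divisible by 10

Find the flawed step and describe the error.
Step 3: By the above: 12 is divisible by 10

Step 3 commits the fallacy of affirming the consequent. The known fact 'divisible by 10 → even' does NOT imply 'even → divisible by 10'. That would be the converse, which is false. For example, 12 is even but 12 ÷ 10 = 1.20, which is not an integer.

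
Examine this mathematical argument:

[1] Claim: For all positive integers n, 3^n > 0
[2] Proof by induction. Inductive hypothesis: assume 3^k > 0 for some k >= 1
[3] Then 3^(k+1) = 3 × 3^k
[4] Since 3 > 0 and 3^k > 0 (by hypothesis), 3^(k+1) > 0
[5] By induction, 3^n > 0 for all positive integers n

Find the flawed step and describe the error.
Step 5: By induction, 3^n > 0 for all positive integers n

Step 5 concludes the proof by induction, but no base case was ever established. A valid induction proof requires: (1) a base case proving 3^1 > 0, and (2) an inductive step showing IF 3^k > 0 THEN 3^(k+1) > 0. Steps 2-4 correctly establish the inductive step, but without the base case the conclusion in step 5 does not follow.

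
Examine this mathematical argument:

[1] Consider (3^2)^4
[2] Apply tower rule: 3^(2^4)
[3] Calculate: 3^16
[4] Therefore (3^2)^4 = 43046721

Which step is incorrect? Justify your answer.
Step 2: Apply tower rule: 3^(2^4)

Step 2 incorrectly states that (a^b)^c = a^(b^c). The correct rule is (a^b)^c = a^(b×c). The actual value is (3^2)^4 = 3^8 = 6561, not 3^16 = 43046721.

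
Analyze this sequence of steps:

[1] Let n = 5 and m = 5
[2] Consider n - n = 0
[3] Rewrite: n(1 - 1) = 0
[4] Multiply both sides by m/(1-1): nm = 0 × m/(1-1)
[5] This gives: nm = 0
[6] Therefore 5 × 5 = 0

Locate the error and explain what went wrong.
Step 4: Multiply both sides by m/(1-1): nm = 0 × m/(1-1)

Step 4 multiplies both sides by m/(1-1). However, 1-1 = 0, so this is multiplication by m/0, which is undefined. We cannot multiply by an undefined expression.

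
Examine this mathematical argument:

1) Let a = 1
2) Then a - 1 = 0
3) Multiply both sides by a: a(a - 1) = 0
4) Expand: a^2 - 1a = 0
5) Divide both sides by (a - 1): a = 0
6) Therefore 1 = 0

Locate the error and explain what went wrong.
Step 5: Divide both sides by (a - 1): a = 0

Step 5 divides both sides by (a - 1). However, since a = 1, we have (a - 1) = 0. Division by zero is undefined, making this step invalid.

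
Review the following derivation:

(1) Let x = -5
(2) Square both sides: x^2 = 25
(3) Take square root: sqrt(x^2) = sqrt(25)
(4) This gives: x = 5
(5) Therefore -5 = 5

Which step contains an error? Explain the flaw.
Step 4: This gives: x = 5

Step 4 incorrectly states that sqrt(x^2) = x. The correct identity is sqrt(x^2) = |x|. Since x = -5 < 0, we have sqrt(x^2) = |-5| = 5, not x = -5.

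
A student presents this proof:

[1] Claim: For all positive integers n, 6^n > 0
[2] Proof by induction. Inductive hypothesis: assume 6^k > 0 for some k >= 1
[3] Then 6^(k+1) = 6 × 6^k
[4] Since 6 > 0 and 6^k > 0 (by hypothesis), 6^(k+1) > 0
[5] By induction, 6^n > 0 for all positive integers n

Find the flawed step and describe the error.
Step 5: By induction, 6^n > 0 for all positive integers n

Step 5 concludes the proof by induction, but no base case was ever established. A valid induction proof requires: (1) a base case proving 6^1 > 0, and (2) an inductive step showing IF 6^k > 0 THEN 6^(k+1) > 0. Steps 2-4 correctly establish the inductive step, but without the base case the conclusion in step 5 does not follow.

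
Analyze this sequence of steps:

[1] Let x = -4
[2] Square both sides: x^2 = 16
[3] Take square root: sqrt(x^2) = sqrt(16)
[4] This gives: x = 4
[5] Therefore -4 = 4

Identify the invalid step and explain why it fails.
Step 4: This gives: x = 4

Step 4 incorrectly states that sqrt(x^2) = x. The correct identity is sqrt(x^2) = |x|. Since x = -4 < 0, we have sqrt(x^2) = |-4| = 4, not x = -4.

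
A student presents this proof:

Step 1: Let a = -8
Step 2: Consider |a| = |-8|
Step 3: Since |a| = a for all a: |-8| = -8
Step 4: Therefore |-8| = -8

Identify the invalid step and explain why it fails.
Step 3: Since |a| = a for all a: |-8| = -8

Step 3 incorrectly states that |a| = a for all a. The correct definition is |a| = a when a >= 0, and |a| = -a when a < 0. Since -8 < 0, we have |-8| = -(-8) = 8, not -8.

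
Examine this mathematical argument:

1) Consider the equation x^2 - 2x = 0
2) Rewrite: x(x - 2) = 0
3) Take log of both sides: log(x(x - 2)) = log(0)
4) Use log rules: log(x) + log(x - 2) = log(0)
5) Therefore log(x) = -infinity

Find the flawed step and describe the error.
Step 3: Take log of both sides: log(x(x - 2)) = log(0)

Step 3 takes the logarithm of both sides, resulting in log(0) on the right side. The logarithm is only defined for positive numbers; log(0) is undefined (approaches negative infinity). This operation is invalid.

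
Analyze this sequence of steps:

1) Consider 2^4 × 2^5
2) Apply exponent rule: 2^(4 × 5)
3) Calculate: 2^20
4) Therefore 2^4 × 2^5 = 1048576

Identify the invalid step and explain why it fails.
Step 2: Apply exponent rule: 2^(4 × 5)

Step 2 incorrectly states that a^b × a^c = a^(b×c). The correct rule is a^b × a^c = a^(b+c). The actual value is 2^4 × 2^5 = 2^9 = 512, not 2^20 = 1048576.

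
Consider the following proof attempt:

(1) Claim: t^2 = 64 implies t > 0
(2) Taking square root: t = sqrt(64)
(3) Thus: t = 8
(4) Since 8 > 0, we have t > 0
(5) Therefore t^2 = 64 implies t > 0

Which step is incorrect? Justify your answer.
Step 2: Taking square root: t = sqrt(64)

Step 2 takes the square root and assumes the positive root only. The equation t^2 = 64 actually has two solutions: t = 8 and t = -8. The proof silently assumes t > 0 without justification, then uses this assumption to conclude t > 0, which is circular. The counterexample t = -8 shows the claim is false.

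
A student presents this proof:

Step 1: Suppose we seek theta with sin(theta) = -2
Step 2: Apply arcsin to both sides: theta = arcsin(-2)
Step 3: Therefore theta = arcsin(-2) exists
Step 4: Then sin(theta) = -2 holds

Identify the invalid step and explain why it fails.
Step 2: Apply arcsin to both sides: theta = arcsin(-2)

Step 2 applies arcsin to -2. However, arcsin(x) is only defined for x in [-1, 1] because sin(theta) can only produce values in that range. Since |-2| > 1, arcsin(-2) is undefined. There is no angle whose sine equals -2.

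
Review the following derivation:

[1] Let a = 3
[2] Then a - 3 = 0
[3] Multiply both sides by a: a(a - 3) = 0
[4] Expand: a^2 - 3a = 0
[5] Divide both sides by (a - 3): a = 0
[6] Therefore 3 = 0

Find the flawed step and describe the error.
Step 5: Divide both sides by (a - 3): a = 0

Step 5 divides both sides by (a - 3). However, since a = 3, we have (a - 3) = 0. Division by zero is undefined, making this step invalid.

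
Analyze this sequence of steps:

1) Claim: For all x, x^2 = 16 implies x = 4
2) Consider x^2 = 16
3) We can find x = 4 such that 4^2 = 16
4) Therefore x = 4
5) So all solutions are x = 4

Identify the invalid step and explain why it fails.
Step 4: Therefore x = 4

Step 4 incorrectly concludes that x = 4 is the only solution. The proof shows that x = 4 is A solution (existence), but does not show it is the ONLY solution (uniqueness). In fact, x = -4 is also a solution since (-4)^2 = 16. Finding one solution doesn't prove there are no others.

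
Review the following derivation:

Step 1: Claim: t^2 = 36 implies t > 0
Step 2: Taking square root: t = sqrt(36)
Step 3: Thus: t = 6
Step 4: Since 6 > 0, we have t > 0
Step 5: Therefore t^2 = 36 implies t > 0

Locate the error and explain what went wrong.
Step 2: Taking square root: t = sqrt(36)

Step 2 takes the square root and assumes the positive root only. The equation t^2 = 36 actually has two solutions: t = 6 and t = -6. The proof silently assumes t > 0 without justification, then uses this assumption to conclude t > 0, which is circular. The counterexample t = -6 shows the claim is false.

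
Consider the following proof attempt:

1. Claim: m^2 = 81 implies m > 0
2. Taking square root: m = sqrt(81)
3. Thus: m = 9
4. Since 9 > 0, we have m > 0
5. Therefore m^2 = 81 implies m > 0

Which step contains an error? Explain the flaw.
Step 2: Taking square root: m = sqrt(81)

Step 2 takes the square root and assumes the positive root only. The equation m^2 = 81 actually has two solutions: m = 9 and m = -9. The proof silently assumes m > 0 without justification, then uses this assumption to conclude m > 0, which is circular. The counterexample m = -9 shows the claim is false.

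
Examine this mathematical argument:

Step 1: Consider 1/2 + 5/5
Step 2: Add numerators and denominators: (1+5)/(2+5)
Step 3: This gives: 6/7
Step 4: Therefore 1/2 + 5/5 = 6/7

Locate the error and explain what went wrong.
Step 2: Add numerators and denominators: (1+5)/(2+5)

Step 2 incorrectly adds fractions by separately adding numerators and denominators. This is wrong. The correct method requires a common denominator: 1/2 + 5/5 = (1×5 + 5×2)/(2×5) = 15/10 = 3/2. The method used gives 6/7, which is different.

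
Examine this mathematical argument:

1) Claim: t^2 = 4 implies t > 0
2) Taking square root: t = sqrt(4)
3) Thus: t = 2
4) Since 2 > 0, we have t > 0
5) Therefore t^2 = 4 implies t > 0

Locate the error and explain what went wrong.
Step 2: Taking square root: t = sqrt(4)

Step 2 takes the square root and assumes the positive root only. The equation t^2 = 4 actually has two solutions: t = 2 and t = -2. The proof silently assumes t > 0 without justification, then uses this assumption to conclude t > 0, which is circular. The counterexample t = -2 shows the claim is false.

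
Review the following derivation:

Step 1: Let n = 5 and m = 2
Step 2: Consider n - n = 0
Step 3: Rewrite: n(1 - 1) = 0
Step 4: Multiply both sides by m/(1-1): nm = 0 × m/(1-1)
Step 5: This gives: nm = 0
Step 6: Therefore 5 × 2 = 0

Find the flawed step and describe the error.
Step 4: Multiply both sides by m/(1-1): nm = 0 × m/(1-1)

Step 4 multiplies both sides by m/(1-1). However, 1-1 = 0, so this is multiplication by m/0, which is undefined. We cannot multiply by an undefined expression.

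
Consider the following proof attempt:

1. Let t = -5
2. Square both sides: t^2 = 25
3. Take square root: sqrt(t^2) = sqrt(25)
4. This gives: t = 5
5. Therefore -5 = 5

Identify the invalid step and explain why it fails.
Step 4: This gives: t = 5

Step 4 incorrectly states that sqrt(t^2) = t. The correct identity is sqrt(t^2) = |t|. Since t = -5 < 0, we have sqrt(t^2) = |-5| = 5, not t = -5.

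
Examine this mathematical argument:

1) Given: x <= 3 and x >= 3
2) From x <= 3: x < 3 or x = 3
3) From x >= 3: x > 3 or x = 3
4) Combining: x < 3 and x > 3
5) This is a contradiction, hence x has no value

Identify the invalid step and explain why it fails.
Step 4: Combining: x < 3 and x > 3

Step 4 incorrectly combines the conditions. From x <= 3 and x >= 3, the intersection is x = 3. The error treats the 'or' cases as 'and' requirements. The correct conclusion is that x = 3 is the unique solution, not that no solution exists.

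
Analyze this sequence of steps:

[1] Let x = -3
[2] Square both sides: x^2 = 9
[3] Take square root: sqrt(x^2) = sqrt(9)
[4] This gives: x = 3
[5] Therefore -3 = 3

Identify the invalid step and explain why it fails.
Step 4: This gives: x = 3

Step 4 incorrectly states that sqrt(x^2) = x. The correct identity is sqrt(x^2) = |x|. Since x = -3 < 0, we have sqrt(x^2) = |-3| = 3, not x = -3.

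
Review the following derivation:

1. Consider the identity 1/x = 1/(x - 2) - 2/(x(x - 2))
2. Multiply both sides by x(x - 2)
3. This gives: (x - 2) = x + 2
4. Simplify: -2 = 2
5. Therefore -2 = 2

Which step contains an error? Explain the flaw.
Step 3: This gives: (x - 2) = x + 2

Step 3 makes a sign error when clearing denominators. Multiplying -2/(x(x - 2)) by x(x - 2) gives -2, not +2. The correct result is (x - 2) = x - 2, which is trivially true, not (x - 2) = x + 2. (Step 1 is a valid identity: 1/(x - 2) - 2/(x(x - 2)) = (x - 2)/(x(x - 2)) = 1/x.)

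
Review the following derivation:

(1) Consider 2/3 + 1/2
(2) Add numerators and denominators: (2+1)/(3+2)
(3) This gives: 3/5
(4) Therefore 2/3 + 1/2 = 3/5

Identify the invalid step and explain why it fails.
Step 2: Add numerators and denominators: (2+1)/(3+2)

Step 2 incorrectly adds fractions by separately adding numerators and denominators. This is wrong. The correct method requires a common denominator: 2/3 + 1/2 = (2×2 + 1×3)/(3×2) = 7/6 = 7/6. The method used gives 3/5, which is different.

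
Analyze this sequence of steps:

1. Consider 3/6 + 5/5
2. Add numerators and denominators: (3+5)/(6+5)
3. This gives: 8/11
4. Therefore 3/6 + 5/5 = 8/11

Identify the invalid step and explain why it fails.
Step 2: Add numerators and denominators: (3+5)/(6+5)

Step 2 incorrectly adds fractions by separately adding numerators and denominators. This is wrong. The correct method requires a common denominator: 3/6 + 5/5 = (3×5 + 5×6)/(6×5) = 45/30 = 3/2. The method used gives 8/11, which is different.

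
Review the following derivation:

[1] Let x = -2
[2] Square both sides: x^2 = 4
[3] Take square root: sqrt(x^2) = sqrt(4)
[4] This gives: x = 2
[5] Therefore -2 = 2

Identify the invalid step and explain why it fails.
Step 4: This gives: x = 2

Step 4 incorrectly states that sqrt(x^2) = x. The correct identity is sqrt(x^2) = |x|. Since x = -2 < 0, we have sqrt(x^2) = |-2| = 2, not x = -2.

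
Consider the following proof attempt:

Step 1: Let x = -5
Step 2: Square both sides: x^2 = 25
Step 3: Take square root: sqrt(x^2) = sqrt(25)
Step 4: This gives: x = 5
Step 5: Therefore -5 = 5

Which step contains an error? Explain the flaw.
Step 4: This gives: x = 5

Step 4 incorrectly states that sqrt(x^2) = x. The correct identity is sqrt(x^2) = |x|. Since x = -5 < 0, we have sqrt(x^2) = |-5| = 5, not x = -5.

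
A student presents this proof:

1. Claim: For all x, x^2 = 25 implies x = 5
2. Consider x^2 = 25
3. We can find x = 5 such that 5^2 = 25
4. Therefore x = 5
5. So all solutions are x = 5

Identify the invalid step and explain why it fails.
Step 4: Therefore x = 5

Step 4 incorrectly concludes that x = 5 is the only solution. The proof shows that x = 5 is A solution (existence), but does not show it is the ONLY solution (uniqueness). In fact, x = -5 is also a solution since (-5)^2 = 25. Finding one solution doesn't prove there are no others.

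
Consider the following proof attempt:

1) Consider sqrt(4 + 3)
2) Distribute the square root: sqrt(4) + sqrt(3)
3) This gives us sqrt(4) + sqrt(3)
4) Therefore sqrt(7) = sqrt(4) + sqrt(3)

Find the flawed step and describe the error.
Step 2: Distribute the square root: sqrt(4) + sqrt(3)

Step 2 incorrectly 'distributes' the square root over addition. The square root function does not distribute: sqrt(a + b) ≠ sqrt(a) + sqrt(b). In fact, sqrt(4 + 3) = sqrt(7) ≈ 2.6458, while sqrt(4) + sqrt(3) ≈ 3.7321.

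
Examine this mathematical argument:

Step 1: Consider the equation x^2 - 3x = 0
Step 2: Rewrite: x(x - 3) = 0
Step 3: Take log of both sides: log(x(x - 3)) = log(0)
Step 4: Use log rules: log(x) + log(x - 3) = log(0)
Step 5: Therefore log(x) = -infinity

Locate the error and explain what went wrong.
Step 3: Take log of both sides: log(x(x - 3)) = log(0)

Step 3 takes the logarithm of both sides, resulting in log(0) on the right side. The logarithm is only defined for positive numbers; log(0) is undefined (approaches negative infinity). This operation is invalid.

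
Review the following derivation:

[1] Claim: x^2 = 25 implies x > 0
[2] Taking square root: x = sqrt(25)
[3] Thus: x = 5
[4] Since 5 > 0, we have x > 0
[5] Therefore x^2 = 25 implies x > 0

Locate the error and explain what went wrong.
Step 2: Taking square root: x = sqrt(25)

Step 2 takes the square root and assumes the positive root only. The equation x^2 = 25 actually has two solutions: x = 5 and x = -5. The proof silently assumes x > 0 without justification, then uses this assumption to conclude x > 0, which is circular. The counterexample x = -5 shows the claim is false.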